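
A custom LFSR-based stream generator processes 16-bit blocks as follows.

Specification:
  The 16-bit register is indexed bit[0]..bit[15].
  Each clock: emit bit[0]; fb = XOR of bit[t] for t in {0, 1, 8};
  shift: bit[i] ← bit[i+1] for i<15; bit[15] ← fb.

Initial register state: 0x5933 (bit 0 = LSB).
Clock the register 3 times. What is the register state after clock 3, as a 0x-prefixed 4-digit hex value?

reg_0 = 0x5933
clock 1: out=1, reg = 0xAC99
clock 2: out=1, reg = 0xD64C
clock 3: out=0, reg = 0x6B26

0x6B26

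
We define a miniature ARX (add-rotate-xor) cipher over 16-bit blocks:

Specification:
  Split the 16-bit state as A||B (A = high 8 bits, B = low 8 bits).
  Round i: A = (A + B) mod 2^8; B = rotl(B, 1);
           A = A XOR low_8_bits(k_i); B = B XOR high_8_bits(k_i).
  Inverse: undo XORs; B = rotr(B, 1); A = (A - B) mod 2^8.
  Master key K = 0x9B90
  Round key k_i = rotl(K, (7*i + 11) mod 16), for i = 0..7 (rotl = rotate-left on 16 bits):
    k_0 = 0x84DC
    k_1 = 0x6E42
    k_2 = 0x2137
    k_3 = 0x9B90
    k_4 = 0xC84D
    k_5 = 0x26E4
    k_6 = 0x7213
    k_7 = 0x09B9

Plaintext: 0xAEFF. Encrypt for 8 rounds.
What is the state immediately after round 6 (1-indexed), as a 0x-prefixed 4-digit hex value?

0xA459

s_0 = plaintext = 0xAEFF
s_1 = Round(s_0, k_0) = 0x717B
s_2 = Round(s_1, k_1) = 0xAE98
s_3 = Round(s_2, k_2) = 0x7110
s_4 = Round(s_3, k_3) = 0x11BB
s_5 = Round(s_4, k_4) = 0x81BF
s_6 = Round(s_5, k_5) = 0xA459
s_7 = Round(s_6, k_6) = 0xEEC0
s_8 = Round(s_7, k_7) = 0x1788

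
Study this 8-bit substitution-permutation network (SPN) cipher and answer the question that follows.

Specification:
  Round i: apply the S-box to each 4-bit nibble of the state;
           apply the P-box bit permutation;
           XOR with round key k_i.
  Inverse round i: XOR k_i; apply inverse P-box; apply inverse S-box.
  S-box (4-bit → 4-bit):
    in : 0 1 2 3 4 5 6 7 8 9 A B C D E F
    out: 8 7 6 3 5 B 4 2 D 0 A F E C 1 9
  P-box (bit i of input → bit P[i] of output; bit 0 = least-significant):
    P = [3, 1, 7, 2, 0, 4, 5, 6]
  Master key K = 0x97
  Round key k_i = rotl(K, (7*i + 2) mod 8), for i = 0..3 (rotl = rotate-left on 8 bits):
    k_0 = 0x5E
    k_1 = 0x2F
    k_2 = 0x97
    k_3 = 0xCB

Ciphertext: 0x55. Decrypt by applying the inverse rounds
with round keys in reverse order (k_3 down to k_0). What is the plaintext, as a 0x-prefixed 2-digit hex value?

s_0 = ciphertext = 0x55
s_1 = InvRound(s_0, k_3) = 0x7B
s_2 = InvRound(s_1, k_2) = 0xD8
s_3 = InvRound(s_2, k_1) = 0xBC
s_4 = InvRound(s_3, k_0) = 0xD2

0xD2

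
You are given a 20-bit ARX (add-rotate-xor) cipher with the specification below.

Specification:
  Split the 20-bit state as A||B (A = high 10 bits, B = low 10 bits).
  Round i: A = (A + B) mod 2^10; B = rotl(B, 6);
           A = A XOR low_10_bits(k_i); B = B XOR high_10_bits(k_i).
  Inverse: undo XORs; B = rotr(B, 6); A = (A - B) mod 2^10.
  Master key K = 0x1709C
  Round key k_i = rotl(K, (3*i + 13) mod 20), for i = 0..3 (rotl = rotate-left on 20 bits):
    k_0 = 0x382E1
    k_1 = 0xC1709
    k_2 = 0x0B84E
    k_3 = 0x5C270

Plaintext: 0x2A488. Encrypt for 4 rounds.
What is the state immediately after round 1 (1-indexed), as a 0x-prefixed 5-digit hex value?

0xF42E8

s_0 = plaintext = 0x2A488
s_1 = Round(s_0, k_0) = 0xF42E8
s_2 = Round(s_1, k_1) = 0x6C52B
s_3 = Round(s_2, k_2) = 0xA4AFC
s_4 = Round(s_3, k_3) = 0xFFA5F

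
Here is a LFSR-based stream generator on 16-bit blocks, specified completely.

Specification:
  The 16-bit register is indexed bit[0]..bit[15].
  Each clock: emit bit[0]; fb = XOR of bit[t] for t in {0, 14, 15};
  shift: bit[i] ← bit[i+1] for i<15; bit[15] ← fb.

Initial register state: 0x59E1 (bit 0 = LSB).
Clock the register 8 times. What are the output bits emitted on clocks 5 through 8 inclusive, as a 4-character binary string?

reg_0 = 0x59E1
clock 1: out=1, reg = 0x2CF0
clock 2: out=0, reg = 0x1678
clock 3: out=0, reg = 0x0B3C
clock 4: out=0, reg = 0x059E
clock 5: out=0, reg = 0x02CF
clock 6: out=1, reg = 0x8167
clock 7: out=1, reg = 0x40B3
clock 8: out=1, reg = 0x2059

0111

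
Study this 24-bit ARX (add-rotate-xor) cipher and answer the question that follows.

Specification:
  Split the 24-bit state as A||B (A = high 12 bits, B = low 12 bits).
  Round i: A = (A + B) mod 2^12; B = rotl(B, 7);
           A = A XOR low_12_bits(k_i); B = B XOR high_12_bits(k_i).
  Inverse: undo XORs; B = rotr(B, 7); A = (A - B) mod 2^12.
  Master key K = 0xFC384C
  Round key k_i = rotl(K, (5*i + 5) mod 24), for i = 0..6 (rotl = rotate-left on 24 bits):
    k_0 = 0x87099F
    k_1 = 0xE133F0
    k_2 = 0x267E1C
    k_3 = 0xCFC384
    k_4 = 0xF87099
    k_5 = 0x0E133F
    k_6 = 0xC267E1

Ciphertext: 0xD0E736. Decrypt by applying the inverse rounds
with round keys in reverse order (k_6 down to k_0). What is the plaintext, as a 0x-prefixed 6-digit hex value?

s_0 = ciphertext = 0xD0E736
s_1 = InvRound(s_0, k_6) = 0x8D9216
s_2 = InvRound(s_1, k_5) = 0xD01EE5
s_3 = InvRound(s_2, k_4) = 0x156C42
s_4 = InvRound(s_3, k_3) = 0xB117C1
s_5 = InvRound(s_4, k_2) = 0x0424CB
s_6 = InvRound(s_5, k_1) = 0x89DB15
s_7 = InvRound(s_6, k_0) = 0x45CCA6

0x45CCA6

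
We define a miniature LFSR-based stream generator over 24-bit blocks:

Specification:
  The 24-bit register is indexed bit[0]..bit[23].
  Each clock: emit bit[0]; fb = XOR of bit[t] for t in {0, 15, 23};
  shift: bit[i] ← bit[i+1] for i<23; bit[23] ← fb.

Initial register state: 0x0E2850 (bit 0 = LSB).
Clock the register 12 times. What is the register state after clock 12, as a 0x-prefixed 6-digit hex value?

0xFC40E2

reg_0 = 0x0E2850
clock 1: out=0, reg = 0x071428
clock 2: out=0, reg = 0x038A14
clock 3: out=0, reg = 0x81C50A
clock 4: out=0, reg = 0x40E285
clock 5: out=1, reg = 0x207142
clock 6: out=0, reg = 0x1038A1
clock 7: out=1, reg = 0x881C50
clock 8: out=0, reg = 0xC40E28
clock 9: out=0, reg = 0xE20714
clock 10: out=0, reg = 0xF1038A
clock 11: out=0, reg = 0xF881C5
clock 12: out=1, reg = 0xFC40E2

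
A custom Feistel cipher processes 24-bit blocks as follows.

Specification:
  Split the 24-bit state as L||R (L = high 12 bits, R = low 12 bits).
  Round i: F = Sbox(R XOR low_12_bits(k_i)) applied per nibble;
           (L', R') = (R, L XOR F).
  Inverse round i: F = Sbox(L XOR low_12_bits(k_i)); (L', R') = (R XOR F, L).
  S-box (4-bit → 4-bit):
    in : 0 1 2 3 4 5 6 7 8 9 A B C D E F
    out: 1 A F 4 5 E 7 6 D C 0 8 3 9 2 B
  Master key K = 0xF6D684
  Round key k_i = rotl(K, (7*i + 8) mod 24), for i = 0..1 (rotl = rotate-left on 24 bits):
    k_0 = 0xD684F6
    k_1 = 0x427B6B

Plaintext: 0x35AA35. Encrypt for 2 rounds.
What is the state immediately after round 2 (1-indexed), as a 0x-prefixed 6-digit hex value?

s_0 = plaintext = 0x35AA35
s_1 = Round(s_0, k_0) = 0xA3516E
s_2 = Round(s_1, k_1) = 0x16EA2B

0x16EA2B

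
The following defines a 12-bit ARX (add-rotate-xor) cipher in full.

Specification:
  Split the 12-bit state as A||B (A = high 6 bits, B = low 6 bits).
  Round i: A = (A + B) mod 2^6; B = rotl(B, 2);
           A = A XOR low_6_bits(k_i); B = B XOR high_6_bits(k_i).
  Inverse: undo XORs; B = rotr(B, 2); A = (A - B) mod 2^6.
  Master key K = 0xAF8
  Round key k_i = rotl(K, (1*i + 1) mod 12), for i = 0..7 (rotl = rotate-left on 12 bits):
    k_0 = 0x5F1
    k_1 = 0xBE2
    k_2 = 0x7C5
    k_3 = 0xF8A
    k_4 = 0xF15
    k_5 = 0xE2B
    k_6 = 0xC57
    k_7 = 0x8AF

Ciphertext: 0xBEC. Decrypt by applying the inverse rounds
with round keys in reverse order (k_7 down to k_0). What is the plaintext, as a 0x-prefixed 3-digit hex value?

s_0 = ciphertext = 0xBEC
s_1 = InvRound(s_0, k_7) = 0x763
s_2 = InvRound(s_1, k_6) = 0x9A4
s_3 = InvRound(s_2, k_5) = 0x187
s_4 = InvRound(s_3, k_4) = 0x57E
s_5 = InvRound(s_4, k_3) = 0x7C0
s_6 = InvRound(s_5, k_2) = 0x8F7
s_7 = InvRound(s_6, k_1) = 0xEC6
s_8 = InvRound(s_7, k_0) = 0xD94

0xD94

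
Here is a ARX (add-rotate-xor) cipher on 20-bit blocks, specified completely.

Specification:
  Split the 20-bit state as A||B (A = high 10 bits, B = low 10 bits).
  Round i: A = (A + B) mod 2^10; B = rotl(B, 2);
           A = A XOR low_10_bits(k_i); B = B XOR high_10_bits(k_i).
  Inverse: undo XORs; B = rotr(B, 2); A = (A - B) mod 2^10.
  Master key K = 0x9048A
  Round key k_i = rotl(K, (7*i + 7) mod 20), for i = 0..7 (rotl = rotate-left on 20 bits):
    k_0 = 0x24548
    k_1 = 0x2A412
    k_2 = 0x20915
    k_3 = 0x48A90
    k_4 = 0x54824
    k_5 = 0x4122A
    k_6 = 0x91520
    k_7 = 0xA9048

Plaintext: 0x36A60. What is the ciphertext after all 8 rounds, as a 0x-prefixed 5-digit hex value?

0x75639

s_0 = plaintext = 0x36A60
s_1 = Round(s_0, k_0) = 0x9C913
s_2 = Round(s_1, k_1) = 0xE5CE4
s_3 = Round(s_2, k_2) = 0x5BB12
s_4 = Round(s_3, k_3) = 0x84169
s_5 = Round(s_4, k_4) = 0xD74F7
s_6 = Round(s_5, k_5) = 0x9FAD8
s_7 = Round(s_6, k_6) = 0x1D927
s_8 = Round(s_7, k_7) = 0x75639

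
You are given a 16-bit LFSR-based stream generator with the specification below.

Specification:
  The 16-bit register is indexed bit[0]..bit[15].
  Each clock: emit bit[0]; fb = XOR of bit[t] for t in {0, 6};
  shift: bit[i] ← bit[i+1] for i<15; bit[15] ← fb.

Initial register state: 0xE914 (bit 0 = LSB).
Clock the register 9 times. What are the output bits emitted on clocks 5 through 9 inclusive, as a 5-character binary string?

reg_0 = 0xE914
clock 1: out=0, reg = 0x748A
clock 2: out=0, reg = 0x3A45
clock 3: out=1, reg = 0x1D22
clock 4: out=0, reg = 0x0E91
clock 5: out=1, reg = 0x8748
clock 6: out=0, reg = 0xC3A4
clock 7: out=0, reg = 0x61D2
clock 8: out=0, reg = 0xB0E9
clock 9: out=1, reg = 0x5874

10001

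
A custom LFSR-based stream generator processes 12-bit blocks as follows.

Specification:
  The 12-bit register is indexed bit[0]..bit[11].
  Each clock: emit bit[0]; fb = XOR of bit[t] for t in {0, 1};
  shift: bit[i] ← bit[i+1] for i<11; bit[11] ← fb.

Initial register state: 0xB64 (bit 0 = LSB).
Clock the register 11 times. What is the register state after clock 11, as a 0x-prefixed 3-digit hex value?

0xDAD

reg_0 = 0xB64
clock 1: out=0, reg = 0x5B2
clock 2: out=0, reg = 0xAD9
clock 3: out=1, reg = 0xD6C
clock 4: out=0, reg = 0x6B6
clock 5: out=0, reg = 0xB5B
clock 6: out=1, reg = 0x5AD
clock 7: out=1, reg = 0xAD6
clock 8: out=0, reg = 0xD6B
clock 9: out=1, reg = 0x6B5
clock 10: out=1, reg = 0xB5A
clock 11: out=0, reg = 0xDAD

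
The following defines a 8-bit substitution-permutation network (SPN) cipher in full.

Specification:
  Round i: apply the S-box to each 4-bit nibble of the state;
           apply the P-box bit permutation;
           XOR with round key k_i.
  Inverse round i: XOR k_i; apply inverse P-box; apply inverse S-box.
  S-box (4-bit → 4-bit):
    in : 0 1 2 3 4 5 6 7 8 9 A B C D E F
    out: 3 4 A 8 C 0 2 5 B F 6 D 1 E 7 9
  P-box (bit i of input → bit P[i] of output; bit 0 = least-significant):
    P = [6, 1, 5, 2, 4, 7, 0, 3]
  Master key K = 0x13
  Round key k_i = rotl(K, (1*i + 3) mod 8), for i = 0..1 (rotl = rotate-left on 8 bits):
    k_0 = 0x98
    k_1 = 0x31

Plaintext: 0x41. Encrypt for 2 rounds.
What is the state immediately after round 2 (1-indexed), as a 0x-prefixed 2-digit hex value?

0x08

s_0 = plaintext = 0x41
s_1 = Round(s_0, k_0) = 0xB1
s_2 = Round(s_1, k_1) = 0x08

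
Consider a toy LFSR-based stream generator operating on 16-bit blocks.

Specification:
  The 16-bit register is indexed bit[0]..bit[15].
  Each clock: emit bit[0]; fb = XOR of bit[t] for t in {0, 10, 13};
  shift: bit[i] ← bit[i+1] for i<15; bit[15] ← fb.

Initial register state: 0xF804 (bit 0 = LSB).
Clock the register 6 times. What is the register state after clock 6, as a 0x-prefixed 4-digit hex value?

0x57E0

reg_0 = 0xF804
clock 1: out=0, reg = 0xFC02
clock 2: out=0, reg = 0x7E01
clock 3: out=1, reg = 0xBF00
clock 4: out=0, reg = 0x5F80
clock 5: out=0, reg = 0xAFC0
clock 6: out=0, reg = 0x57E0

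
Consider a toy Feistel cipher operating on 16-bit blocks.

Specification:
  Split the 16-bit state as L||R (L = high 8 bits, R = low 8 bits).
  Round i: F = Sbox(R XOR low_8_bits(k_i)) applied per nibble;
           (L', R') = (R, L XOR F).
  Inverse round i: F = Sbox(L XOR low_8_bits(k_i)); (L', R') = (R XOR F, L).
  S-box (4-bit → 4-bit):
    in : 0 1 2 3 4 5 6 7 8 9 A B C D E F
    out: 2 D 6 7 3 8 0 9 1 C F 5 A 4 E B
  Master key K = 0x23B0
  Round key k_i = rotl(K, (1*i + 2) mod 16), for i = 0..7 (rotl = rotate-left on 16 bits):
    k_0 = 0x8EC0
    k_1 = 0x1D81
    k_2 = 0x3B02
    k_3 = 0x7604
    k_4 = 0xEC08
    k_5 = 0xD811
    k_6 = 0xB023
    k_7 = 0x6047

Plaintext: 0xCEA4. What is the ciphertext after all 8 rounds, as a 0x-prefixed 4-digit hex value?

0xA16C

s_0 = plaintext = 0xCEA4
s_1 = Round(s_0, k_0) = 0xA4CD
s_2 = Round(s_1, k_1) = 0xCD9E
s_3 = Round(s_2, k_2) = 0x9E07
s_4 = Round(s_3, k_3) = 0x07B9
s_5 = Round(s_4, k_4) = 0xB95A
s_6 = Round(s_5, k_5) = 0x5A8C
s_7 = Round(s_6, k_6) = 0x8CA1
s_8 = Round(s_7, k_7) = 0xA16C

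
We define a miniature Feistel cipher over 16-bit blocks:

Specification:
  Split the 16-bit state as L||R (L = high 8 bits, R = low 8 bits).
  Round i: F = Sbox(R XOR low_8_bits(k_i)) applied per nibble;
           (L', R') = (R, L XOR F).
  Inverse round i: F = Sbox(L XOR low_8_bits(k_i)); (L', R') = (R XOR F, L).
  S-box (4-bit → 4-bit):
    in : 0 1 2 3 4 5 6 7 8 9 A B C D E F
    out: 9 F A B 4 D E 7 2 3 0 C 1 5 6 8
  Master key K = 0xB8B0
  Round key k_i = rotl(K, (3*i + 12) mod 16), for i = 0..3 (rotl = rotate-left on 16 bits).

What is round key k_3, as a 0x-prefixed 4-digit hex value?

0x1617

K = 0xB8B0
k_0 = rotl(K, (3*0+12) mod 16) = rotl(K, 12) = 0x0B8B
k_1 = rotl(K, (3*1+12) mod 16) = rotl(K, 15) = 0x5C58
k_2 = rotl(K, (3*2+12) mod 16) = rotl(K, 2) = 0xE2C2
k_3 = rotl(K, (3*3+12) mod 16) = rotl(K, 5) = 0x1617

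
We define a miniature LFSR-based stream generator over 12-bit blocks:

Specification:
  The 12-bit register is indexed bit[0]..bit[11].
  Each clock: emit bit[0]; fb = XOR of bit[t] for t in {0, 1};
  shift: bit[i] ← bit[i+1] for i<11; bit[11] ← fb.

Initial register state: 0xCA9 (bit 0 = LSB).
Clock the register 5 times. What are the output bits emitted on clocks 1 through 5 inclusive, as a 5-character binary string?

10010

reg_0 = 0xCA9
clock 1: out=1, reg = 0xE54
clock 2: out=0, reg = 0x72A
clock 3: out=0, reg = 0xB95
clock 4: out=1, reg = 0xDCA
clock 5: out=0, reg = 0xEE5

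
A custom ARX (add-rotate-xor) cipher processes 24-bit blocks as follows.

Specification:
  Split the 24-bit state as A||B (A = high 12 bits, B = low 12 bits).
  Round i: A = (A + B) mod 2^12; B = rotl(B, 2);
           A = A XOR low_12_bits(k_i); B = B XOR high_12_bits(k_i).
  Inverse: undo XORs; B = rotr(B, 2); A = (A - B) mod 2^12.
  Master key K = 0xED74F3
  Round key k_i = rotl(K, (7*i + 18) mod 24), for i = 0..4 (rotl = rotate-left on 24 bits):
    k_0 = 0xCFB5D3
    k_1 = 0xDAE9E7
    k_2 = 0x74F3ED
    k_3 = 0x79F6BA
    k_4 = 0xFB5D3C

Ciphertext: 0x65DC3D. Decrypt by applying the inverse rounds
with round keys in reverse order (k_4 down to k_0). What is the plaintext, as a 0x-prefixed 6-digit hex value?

s_0 = ciphertext = 0x65DC3D
s_1 = InvRound(s_0, k_4) = 0xA7F0E2
s_2 = InvRound(s_1, k_3) = 0x6E65DF
s_3 = InvRound(s_2, k_2) = 0x4670A4
s_4 = InvRound(s_3, k_1) = 0x23EB42
s_5 = InvRound(s_4, k_0) = 0x1FF5EE

0x1FF5EE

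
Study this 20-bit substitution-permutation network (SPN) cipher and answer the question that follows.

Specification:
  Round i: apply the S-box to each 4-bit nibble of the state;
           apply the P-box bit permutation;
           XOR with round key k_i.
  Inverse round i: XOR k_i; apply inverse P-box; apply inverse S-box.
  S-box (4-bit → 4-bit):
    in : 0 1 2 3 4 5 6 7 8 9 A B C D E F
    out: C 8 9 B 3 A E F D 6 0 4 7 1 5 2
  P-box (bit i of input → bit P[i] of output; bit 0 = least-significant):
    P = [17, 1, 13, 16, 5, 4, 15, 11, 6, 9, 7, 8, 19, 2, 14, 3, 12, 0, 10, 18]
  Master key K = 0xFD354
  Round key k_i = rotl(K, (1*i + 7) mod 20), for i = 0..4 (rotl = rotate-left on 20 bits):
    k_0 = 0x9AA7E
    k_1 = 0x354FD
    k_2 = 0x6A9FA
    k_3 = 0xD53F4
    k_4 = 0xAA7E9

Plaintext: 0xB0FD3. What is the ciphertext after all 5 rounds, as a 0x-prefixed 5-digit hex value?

s_0 = plaintext = 0xB0FD3
s_1 = Round(s_0, k_0) = 0xAEC54
s_2 = Round(s_1, k_1) = 0x91E2F
s_3 = Round(s_2, k_2) = 0x6A511
s_4 = Round(s_3, k_3) = 0x85CF5
s_5 = Round(s_4, k_4) = 0xFB137

0xFB137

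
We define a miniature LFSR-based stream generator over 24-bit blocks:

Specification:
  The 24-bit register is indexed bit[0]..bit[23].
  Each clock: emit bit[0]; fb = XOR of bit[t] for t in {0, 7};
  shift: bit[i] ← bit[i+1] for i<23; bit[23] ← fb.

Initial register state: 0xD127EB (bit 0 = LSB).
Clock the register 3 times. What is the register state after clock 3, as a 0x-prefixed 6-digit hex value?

0x9A24FD

reg_0 = 0xD127EB
clock 1: out=1, reg = 0x6893F5
clock 2: out=1, reg = 0x3449FA
clock 3: out=0, reg = 0x9A24FD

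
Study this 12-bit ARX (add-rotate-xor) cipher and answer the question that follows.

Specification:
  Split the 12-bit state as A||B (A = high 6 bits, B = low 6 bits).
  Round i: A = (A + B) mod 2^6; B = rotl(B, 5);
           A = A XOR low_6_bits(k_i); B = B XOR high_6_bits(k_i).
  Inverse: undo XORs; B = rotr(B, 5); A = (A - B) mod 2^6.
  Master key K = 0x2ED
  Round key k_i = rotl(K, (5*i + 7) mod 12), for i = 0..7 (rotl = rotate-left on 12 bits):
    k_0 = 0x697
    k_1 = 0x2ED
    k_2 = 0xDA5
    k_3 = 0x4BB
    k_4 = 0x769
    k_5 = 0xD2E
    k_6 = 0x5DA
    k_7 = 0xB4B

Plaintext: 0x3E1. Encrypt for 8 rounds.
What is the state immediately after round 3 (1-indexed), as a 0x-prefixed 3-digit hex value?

s_0 = plaintext = 0x3E1
s_1 = Round(s_0, k_0) = 0x9EA
s_2 = Round(s_1, k_1) = 0xF1E
s_3 = Round(s_2, k_2) = 0xFF9
s_4 = Round(s_3, k_3) = 0x0EE
s_5 = Round(s_4, k_4) = 0x60A
s_6 = Round(s_5, k_5) = 0x331
s_7 = Round(s_6, k_6) = 0x9EF
s_8 = Round(s_7, k_7) = 0x75A

0xFF9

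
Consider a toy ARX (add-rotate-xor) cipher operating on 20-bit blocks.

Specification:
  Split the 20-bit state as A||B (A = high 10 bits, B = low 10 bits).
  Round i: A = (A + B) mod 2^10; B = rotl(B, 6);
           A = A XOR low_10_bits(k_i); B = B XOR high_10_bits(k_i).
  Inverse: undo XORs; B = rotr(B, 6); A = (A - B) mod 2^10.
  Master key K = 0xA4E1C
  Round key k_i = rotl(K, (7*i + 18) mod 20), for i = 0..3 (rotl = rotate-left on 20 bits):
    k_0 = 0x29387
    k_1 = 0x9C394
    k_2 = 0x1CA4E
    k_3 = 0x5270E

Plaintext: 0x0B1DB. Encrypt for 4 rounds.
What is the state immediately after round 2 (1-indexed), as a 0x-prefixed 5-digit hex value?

s_0 = plaintext = 0x0B1DB
s_1 = Round(s_0, k_0) = 0x60279
s_2 = Round(s_1, k_1) = 0x1B417
s_3 = Round(s_2, k_2) = 0xB29B3
s_4 = Round(s_3, k_3) = 0xDCD92

0x1B417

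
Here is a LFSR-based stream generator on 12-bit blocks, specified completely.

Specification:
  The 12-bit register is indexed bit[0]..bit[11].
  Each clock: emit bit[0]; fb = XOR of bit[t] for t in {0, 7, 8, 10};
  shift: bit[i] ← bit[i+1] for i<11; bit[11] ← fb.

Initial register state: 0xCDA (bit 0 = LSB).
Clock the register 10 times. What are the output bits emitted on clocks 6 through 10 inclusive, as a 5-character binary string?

01100

reg_0 = 0xCDA
clock 1: out=0, reg = 0x66D
clock 2: out=1, reg = 0x336
clock 3: out=0, reg = 0x99B
clock 4: out=1, reg = 0xCCD
clock 5: out=1, reg = 0xE66
clock 6: out=0, reg = 0xF33
clock 7: out=1, reg = 0xF99
clock 8: out=1, reg = 0x7CC
clock 9: out=0, reg = 0xBE6
clock 10: out=0, reg = 0x5F3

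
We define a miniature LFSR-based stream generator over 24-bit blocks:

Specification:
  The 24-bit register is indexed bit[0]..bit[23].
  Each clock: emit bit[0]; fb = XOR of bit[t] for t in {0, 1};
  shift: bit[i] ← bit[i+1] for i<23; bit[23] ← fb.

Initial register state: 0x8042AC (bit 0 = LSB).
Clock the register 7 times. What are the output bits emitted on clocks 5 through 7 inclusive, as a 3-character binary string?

reg_0 = 0x8042AC
clock 1: out=0, reg = 0x402156
clock 2: out=0, reg = 0xA010AB
clock 3: out=1, reg = 0x500855
clock 4: out=1, reg = 0xA8042A
clock 5: out=0, reg = 0xD40215
clock 6: out=1, reg = 0xEA010A
clock 7: out=0, reg = 0xF50085

010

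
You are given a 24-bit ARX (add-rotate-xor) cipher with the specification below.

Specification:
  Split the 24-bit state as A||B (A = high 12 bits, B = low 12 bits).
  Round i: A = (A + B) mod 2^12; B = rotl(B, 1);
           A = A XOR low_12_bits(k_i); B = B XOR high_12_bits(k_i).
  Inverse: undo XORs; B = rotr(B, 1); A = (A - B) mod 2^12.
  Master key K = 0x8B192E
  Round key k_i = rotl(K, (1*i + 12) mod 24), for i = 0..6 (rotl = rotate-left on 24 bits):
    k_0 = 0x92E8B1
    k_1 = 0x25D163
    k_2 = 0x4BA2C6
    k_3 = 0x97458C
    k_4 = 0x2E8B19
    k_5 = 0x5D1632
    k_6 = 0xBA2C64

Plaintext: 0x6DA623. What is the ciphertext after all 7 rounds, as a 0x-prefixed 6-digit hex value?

s_0 = plaintext = 0x6DA623
s_1 = Round(s_0, k_0) = 0x44C568
s_2 = Round(s_1, k_1) = 0x8D788D
s_3 = Round(s_2, k_2) = 0x3A25A1
s_4 = Round(s_3, k_3) = 0xCCF236
s_5 = Round(s_4, k_4) = 0x41C684
s_6 = Round(s_5, k_5) = 0xC928D9
s_7 = Round(s_6, k_6) = 0x90FA11

0x90FA11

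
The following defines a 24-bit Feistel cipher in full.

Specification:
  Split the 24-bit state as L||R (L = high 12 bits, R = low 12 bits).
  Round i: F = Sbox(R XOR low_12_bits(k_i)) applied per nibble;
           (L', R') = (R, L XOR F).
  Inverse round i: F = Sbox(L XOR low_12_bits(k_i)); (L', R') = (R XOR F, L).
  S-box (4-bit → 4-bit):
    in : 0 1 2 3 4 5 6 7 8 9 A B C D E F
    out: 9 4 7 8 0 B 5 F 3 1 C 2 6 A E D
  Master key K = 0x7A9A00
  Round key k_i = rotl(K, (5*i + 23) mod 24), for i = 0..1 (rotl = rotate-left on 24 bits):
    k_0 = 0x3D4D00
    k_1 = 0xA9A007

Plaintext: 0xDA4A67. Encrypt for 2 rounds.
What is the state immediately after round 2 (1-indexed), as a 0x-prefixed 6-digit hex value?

s_0 = plaintext = 0xDA4A67
s_1 = Round(s_0, k_0) = 0xA672FB
s_2 = Round(s_1, k_1) = 0x2FBDB1

0x2FBDB1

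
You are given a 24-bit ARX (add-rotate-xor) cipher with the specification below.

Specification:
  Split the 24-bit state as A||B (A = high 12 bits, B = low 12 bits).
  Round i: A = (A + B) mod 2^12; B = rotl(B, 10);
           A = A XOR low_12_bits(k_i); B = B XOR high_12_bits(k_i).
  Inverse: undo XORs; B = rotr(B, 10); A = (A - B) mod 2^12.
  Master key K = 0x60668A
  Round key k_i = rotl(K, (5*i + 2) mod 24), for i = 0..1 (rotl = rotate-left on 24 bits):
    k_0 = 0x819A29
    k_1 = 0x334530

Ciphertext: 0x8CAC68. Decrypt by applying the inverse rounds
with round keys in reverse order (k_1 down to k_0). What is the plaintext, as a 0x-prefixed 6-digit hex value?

s_0 = ciphertext = 0x8CAC68
s_1 = InvRound(s_0, k_1) = 0x087D73
s_2 = InvRound(s_1, k_0) = 0x5055A9

0x5055A9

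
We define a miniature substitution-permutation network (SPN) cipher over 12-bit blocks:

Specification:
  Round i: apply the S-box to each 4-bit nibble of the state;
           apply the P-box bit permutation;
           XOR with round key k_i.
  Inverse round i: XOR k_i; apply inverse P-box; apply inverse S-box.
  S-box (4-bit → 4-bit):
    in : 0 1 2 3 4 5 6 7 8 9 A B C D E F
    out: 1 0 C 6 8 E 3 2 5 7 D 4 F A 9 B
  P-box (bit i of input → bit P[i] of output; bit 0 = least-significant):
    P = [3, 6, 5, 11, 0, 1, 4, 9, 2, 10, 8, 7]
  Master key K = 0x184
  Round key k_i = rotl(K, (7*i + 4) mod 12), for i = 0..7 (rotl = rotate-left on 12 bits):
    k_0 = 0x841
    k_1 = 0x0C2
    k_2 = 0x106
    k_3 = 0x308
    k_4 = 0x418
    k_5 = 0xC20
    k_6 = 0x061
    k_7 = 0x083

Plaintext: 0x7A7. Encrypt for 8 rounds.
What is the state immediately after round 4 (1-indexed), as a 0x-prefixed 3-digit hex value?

s_0 = plaintext = 0x7A7
s_1 = Round(s_0, k_0) = 0xE10
s_2 = Round(s_1, k_1) = 0x04E
s_3 = Round(s_2, k_2) = 0xB0A
s_4 = Round(s_3, k_3) = 0xA21
s_5 = Round(s_4, k_4) = 0x78C
s_6 = Round(s_5, k_5) = 0x059
s_7 = Round(s_6, k_6) = 0x21F
s_8 = Round(s_7, k_7) = 0x94B

0xA21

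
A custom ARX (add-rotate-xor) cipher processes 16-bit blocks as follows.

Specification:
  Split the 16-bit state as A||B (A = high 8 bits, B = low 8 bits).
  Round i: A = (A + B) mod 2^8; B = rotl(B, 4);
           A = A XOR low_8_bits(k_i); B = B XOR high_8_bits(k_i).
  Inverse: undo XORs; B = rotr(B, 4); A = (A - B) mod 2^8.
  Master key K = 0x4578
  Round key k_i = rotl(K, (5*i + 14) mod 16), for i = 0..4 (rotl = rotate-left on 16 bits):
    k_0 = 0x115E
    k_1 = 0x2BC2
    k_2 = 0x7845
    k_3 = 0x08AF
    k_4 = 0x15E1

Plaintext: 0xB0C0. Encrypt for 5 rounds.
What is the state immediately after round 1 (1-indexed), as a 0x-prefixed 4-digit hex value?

s_0 = plaintext = 0xB0C0
s_1 = Round(s_0, k_0) = 0x2E1D
s_2 = Round(s_1, k_1) = 0x89FA
s_3 = Round(s_2, k_2) = 0xC6D7
s_4 = Round(s_3, k_3) = 0x3275
s_5 = Round(s_4, k_4) = 0x4642

0x2E1D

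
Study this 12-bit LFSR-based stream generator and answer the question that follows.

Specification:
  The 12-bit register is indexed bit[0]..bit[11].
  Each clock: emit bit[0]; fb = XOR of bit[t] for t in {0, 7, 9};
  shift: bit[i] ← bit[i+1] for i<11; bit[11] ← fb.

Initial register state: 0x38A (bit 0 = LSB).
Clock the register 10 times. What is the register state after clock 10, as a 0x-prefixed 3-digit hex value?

reg_0 = 0x38A
clock 1: out=0, reg = 0x1C5
clock 2: out=1, reg = 0x0E2
clock 3: out=0, reg = 0x871
clock 4: out=1, reg = 0xC38
clock 5: out=0, reg = 0x61C
clock 6: out=0, reg = 0xB0E
clock 7: out=0, reg = 0xD87
clock 8: out=1, reg = 0x6C3
clock 9: out=1, reg = 0xB61
clock 10: out=1, reg = 0x5B0

0x5B0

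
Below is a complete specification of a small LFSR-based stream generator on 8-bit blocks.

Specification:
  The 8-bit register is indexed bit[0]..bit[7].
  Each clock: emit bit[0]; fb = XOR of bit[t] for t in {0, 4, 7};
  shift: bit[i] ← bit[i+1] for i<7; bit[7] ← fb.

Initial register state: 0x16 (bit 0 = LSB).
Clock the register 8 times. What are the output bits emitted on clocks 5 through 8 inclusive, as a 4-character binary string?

1000

reg_0 = 0x16
clock 1: out=0, reg = 0x8B
clock 2: out=1, reg = 0x45
clock 3: out=1, reg = 0xA2
clock 4: out=0, reg = 0xD1
clock 5: out=1, reg = 0xE8
clock 6: out=0, reg = 0xF4
clock 7: out=0, reg = 0x7A
clock 8: out=0, reg = 0xBD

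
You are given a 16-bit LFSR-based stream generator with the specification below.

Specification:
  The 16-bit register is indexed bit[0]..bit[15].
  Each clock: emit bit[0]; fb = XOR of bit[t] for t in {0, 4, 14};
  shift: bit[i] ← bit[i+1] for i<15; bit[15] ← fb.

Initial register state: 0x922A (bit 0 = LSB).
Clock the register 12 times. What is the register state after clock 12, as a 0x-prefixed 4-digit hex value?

reg_0 = 0x922A
clock 1: out=0, reg = 0x4915
clock 2: out=1, reg = 0xA48A
clock 3: out=0, reg = 0x5245
clock 4: out=1, reg = 0x2922
clock 5: out=0, reg = 0x1491
clock 6: out=1, reg = 0x0A48
clock 7: out=0, reg = 0x0524
clock 8: out=0, reg = 0x0292
clock 9: out=0, reg = 0x8149
clock 10: out=1, reg = 0xC0A4
clock 11: out=0, reg = 0xE052
clock 12: out=0, reg = 0x7029

0x7029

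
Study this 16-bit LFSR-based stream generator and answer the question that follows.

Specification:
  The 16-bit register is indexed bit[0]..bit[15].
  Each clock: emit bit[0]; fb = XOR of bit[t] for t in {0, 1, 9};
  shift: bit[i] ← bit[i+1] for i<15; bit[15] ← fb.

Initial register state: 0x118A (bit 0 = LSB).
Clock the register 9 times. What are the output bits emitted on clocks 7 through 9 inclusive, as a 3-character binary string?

011

reg_0 = 0x118A
clock 1: out=0, reg = 0x88C5
clock 2: out=1, reg = 0xC462
clock 3: out=0, reg = 0xE231
clock 4: out=1, reg = 0x7118
clock 5: out=0, reg = 0x388C
clock 6: out=0, reg = 0x1C46
clock 7: out=0, reg = 0x8E23
clock 8: out=1, reg = 0xC711
clock 9: out=1, reg = 0x6388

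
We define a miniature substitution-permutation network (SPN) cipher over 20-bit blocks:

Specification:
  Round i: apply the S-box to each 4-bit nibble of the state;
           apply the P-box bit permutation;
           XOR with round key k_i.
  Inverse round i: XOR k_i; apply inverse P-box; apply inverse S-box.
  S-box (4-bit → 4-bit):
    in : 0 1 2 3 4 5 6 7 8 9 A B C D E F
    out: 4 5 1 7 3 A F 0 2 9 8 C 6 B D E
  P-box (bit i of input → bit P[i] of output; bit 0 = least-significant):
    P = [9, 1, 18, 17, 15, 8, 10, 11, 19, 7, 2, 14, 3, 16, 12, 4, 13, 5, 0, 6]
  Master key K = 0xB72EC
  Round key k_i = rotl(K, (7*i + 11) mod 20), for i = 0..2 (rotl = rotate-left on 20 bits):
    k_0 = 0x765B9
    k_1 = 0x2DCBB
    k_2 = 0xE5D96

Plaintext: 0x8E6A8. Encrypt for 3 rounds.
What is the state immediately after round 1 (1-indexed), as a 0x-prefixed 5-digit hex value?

s_0 = plaintext = 0x8E6A8
s_1 = Round(s_0, k_0) = 0xF3D07
s_2 = Round(s_1, k_1) = 0xB8852
s_3 = Round(s_2, k_2) = 0xF5657

0xF3D07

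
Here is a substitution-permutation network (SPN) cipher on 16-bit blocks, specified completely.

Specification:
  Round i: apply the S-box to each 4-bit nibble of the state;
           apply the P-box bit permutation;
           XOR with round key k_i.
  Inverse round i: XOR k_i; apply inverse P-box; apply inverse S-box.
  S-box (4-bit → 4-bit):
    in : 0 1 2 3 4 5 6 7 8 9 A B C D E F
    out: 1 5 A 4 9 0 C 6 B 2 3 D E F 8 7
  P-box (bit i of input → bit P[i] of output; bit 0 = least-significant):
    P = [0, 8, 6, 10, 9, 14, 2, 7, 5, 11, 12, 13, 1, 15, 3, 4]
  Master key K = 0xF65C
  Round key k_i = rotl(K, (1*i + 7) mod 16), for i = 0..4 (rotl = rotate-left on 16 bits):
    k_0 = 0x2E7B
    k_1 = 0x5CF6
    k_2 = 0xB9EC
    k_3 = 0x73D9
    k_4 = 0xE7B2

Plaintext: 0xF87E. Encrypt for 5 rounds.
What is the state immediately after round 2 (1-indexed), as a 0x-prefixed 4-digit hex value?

s_0 = plaintext = 0xF87E
s_1 = Round(s_0, k_0) = 0xC255
s_2 = Round(s_1, k_1) = 0xF4EE
s_3 = Round(s_2, k_2) = 0x1D46
s_4 = Round(s_3, k_3) = 0x4D33
s_5 = Round(s_4, k_4) = 0xDFC4

0xF4EE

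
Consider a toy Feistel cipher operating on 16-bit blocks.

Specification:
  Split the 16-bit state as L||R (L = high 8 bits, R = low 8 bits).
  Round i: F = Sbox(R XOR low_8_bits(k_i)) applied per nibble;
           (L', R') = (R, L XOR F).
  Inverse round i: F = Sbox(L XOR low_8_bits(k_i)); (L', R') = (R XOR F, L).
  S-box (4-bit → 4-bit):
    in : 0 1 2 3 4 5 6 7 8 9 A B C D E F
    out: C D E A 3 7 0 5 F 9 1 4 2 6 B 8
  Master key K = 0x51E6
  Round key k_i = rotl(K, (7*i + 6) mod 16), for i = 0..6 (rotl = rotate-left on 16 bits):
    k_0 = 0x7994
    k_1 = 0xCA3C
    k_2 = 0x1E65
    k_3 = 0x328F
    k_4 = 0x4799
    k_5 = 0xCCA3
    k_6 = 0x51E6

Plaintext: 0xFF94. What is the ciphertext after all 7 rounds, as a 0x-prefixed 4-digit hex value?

0x3E2B

s_0 = plaintext = 0xFF94
s_1 = Round(s_0, k_0) = 0x9433
s_2 = Round(s_1, k_1) = 0x335C
s_3 = Round(s_2, k_2) = 0x5C9A
s_4 = Round(s_3, k_3) = 0x9A8B
s_5 = Round(s_4, k_4) = 0x8B44
s_6 = Round(s_5, k_5) = 0x443E
s_7 = Round(s_6, k_6) = 0x3E2B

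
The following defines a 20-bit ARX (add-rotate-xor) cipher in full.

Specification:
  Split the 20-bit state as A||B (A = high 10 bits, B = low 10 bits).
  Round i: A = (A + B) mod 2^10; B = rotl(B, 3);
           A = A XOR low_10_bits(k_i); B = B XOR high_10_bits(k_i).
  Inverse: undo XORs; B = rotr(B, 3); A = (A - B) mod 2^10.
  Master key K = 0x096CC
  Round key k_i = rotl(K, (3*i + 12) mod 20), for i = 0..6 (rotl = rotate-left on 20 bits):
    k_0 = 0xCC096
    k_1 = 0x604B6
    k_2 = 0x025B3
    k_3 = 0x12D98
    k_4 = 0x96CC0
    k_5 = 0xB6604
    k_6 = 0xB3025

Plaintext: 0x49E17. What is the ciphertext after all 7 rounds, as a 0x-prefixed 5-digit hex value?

0xF7C2A

s_0 = plaintext = 0x49E17
s_1 = Round(s_0, k_0) = 0xEA38C
s_2 = Round(s_1, k_1) = 0xE09E6
s_3 = Round(s_2, k_2) = 0x36F3A
s_4 = Round(s_3, k_3) = 0x6359D
s_5 = Round(s_4, k_4) = 0xFAAB0
s_6 = Round(s_5, k_5) = 0x27B5C
s_7 = Round(s_6, k_6) = 0xF7C2A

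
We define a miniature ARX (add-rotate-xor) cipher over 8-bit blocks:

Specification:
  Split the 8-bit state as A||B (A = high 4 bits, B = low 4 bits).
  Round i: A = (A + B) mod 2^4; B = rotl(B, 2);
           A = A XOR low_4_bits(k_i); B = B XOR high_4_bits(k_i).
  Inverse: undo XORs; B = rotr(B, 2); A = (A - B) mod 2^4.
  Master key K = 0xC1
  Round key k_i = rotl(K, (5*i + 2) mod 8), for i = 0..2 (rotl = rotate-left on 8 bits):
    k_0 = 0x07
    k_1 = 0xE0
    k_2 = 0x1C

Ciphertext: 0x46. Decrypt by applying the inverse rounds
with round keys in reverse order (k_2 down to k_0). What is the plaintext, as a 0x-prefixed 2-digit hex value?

0x53

s_0 = ciphertext = 0x46
s_1 = InvRound(s_0, k_2) = 0xBD
s_2 = InvRound(s_1, k_1) = 0xFC
s_3 = InvRound(s_2, k_0) = 0x53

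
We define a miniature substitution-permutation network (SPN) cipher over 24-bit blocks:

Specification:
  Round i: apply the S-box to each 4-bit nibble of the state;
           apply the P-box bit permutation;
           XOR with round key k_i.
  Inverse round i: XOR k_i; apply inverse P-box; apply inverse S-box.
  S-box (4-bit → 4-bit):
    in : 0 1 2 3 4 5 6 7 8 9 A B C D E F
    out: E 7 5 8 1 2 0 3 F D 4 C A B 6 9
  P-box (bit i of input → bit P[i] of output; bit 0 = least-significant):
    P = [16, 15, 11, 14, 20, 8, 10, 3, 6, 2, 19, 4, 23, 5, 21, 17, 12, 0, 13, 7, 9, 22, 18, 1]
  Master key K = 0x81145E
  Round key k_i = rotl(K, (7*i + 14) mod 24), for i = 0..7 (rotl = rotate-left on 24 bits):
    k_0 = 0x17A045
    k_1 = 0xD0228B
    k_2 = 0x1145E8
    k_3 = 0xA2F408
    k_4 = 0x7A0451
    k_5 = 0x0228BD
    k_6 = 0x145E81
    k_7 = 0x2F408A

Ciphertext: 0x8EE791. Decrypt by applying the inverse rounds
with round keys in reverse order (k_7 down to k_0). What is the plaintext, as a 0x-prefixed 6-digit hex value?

s_0 = ciphertext = 0x8EE791
s_1 = InvRound(s_0, k_7) = 0xFE2307
s_2 = InvRound(s_1, k_6) = 0xC99EEB
s_3 = InvRound(s_2, k_5) = 0xD2F8A7
s_4 = InvRound(s_3, k_4) = 0x3918A0
s_5 = InvRound(s_4, k_3) = 0x6BDA98
s_6 = InvRound(s_5, k_2) = 0x74091E
s_7 = InvRound(s_6, k_1) = 0x202C5A
s_8 = InvRound(s_7, k_0) = 0xB5BC91

0xB5BC91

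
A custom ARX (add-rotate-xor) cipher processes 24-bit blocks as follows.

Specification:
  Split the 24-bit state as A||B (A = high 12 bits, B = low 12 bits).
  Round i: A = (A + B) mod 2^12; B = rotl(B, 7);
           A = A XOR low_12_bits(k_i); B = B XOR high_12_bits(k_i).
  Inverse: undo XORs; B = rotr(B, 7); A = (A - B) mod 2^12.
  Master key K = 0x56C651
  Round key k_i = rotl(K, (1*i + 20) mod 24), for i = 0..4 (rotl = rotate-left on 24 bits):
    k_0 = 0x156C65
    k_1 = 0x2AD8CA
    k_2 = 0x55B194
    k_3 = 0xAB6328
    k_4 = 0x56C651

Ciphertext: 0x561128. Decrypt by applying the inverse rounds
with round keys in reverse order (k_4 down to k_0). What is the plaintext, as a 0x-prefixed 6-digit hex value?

s_0 = ciphertext = 0x561128
s_1 = InvRound(s_0, k_4) = 0xAA8888
s_2 = InvRound(s_1, k_3) = 0x1BC7C4
s_3 = InvRound(s_2, k_2) = 0xC433E5
s_4 = InvRound(s_3, k_1) = 0xB87902
s_5 = InvRound(s_4, k_0) = 0xD52A90

0xD52A90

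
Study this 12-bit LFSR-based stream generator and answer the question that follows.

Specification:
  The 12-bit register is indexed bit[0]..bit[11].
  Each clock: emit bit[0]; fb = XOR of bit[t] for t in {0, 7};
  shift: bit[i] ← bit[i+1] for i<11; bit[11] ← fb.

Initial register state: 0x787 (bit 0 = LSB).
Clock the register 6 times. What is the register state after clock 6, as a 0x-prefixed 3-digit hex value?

0x21E

reg_0 = 0x787
clock 1: out=1, reg = 0x3C3
clock 2: out=1, reg = 0x1E1
clock 3: out=1, reg = 0x0F0
clock 4: out=0, reg = 0x878
clock 5: out=0, reg = 0x43C
clock 6: out=0, reg = 0x21E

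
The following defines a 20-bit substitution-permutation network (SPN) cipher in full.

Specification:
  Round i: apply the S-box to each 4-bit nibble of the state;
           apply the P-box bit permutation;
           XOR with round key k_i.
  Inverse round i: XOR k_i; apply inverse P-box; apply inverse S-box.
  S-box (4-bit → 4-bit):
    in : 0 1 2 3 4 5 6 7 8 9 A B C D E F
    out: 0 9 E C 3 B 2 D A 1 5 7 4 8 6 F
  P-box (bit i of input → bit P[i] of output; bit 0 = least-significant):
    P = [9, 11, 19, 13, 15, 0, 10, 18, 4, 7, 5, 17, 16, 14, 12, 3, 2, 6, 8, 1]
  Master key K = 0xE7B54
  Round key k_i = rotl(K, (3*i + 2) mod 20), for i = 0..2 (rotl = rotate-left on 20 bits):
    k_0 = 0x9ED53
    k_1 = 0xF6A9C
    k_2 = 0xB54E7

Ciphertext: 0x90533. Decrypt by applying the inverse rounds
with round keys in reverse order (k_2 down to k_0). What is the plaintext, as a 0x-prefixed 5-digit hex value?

0x7A368

s_0 = ciphertext = 0x90533
s_1 = InvRound(s_0, k_2) = 0xBE500
s_2 = InvRound(s_1, k_1) = 0xAD474
s_3 = InvRound(s_2, k_0) = 0x7A368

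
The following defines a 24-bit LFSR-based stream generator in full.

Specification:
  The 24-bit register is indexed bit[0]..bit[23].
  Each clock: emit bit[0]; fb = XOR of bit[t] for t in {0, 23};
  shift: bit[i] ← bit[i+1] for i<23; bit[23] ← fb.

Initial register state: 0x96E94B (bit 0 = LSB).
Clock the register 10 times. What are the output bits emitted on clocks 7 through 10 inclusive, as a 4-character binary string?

1010

reg_0 = 0x96E94B
clock 1: out=1, reg = 0x4B74A5
clock 2: out=1, reg = 0xA5BA52
clock 3: out=0, reg = 0xD2DD29
clock 4: out=1, reg = 0x696E94
clock 5: out=0, reg = 0x34B74A
clock 6: out=0, reg = 0x1A5BA5
clock 7: out=1, reg = 0x8D2DD2
clock 8: out=0, reg = 0xC696E9
clock 9: out=1, reg = 0x634B74
clock 10: out=0, reg = 0x31A5BA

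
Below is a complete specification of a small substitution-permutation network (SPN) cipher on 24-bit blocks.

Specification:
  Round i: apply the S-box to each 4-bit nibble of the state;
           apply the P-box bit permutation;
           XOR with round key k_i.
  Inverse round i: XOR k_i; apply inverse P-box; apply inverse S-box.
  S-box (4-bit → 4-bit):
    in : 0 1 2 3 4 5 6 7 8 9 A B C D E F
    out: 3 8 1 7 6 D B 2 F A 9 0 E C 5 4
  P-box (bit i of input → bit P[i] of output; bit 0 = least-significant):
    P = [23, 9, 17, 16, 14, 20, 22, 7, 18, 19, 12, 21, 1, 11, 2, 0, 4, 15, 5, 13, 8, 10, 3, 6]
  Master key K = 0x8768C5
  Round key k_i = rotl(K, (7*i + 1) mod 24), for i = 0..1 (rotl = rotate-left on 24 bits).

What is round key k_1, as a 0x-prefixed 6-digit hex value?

K = 0x8768C5
k_0 = rotl(K, (7*0+1) mod 24) = rotl(K, 1) = 0x0ED18B
k_1 = rotl(K, (7*1+1) mod 24) = rotl(K, 8) = 0x68C587

0x68C587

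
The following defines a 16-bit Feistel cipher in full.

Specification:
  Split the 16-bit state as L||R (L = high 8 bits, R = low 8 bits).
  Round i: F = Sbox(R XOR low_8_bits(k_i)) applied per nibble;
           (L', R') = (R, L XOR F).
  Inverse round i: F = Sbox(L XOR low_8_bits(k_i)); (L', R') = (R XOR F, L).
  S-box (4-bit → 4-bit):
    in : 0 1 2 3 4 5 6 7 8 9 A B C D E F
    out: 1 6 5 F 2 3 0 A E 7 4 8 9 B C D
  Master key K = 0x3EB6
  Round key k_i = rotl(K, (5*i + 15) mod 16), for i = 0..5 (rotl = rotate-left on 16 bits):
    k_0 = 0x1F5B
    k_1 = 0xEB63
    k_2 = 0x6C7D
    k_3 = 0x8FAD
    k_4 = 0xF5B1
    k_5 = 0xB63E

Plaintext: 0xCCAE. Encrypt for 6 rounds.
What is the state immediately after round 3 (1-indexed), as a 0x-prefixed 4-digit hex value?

0x07BB

s_0 = plaintext = 0xCCAE
s_1 = Round(s_0, k_0) = 0xAE1F
s_2 = Round(s_1, k_1) = 0x1F07
s_3 = Round(s_2, k_2) = 0x07BB
s_4 = Round(s_3, k_3) = 0xBB67
s_5 = Round(s_4, k_4) = 0x670B
s_6 = Round(s_5, k_5) = 0x0B94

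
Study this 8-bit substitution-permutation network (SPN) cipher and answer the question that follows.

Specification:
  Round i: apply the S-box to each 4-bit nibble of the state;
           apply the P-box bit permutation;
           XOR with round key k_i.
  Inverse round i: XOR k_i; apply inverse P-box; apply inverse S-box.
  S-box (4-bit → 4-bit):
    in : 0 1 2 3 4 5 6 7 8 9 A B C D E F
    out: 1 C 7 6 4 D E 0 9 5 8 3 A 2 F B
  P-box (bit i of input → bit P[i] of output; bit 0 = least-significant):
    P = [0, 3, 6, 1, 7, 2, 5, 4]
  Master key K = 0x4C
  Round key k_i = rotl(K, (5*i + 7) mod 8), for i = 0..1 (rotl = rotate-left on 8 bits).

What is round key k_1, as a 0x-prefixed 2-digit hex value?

K = 0x4C
k_0 = rotl(K, (5*0+7) mod 8) = rotl(K, 7) = 0x26
k_1 = rotl(K, (5*1+7) mod 8) = rotl(K, 4) = 0xC4

0xC4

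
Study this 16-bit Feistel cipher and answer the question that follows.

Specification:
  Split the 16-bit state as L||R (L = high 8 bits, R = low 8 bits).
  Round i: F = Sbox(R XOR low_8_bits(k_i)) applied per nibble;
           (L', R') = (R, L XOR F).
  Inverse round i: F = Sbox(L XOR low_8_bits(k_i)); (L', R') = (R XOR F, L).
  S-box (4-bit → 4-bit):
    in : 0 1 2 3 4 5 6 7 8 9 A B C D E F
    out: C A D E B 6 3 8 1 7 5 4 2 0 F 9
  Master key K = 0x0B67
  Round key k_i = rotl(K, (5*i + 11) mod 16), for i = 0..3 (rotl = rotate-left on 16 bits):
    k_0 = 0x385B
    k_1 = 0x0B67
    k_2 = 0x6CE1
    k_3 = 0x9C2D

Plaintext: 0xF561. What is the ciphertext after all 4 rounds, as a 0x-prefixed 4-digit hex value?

0xD17B

s_0 = plaintext = 0xF561
s_1 = Round(s_0, k_0) = 0x6110
s_2 = Round(s_1, k_1) = 0x10E9
s_3 = Round(s_2, k_2) = 0xE9D1
s_4 = Round(s_3, k_3) = 0xD17B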